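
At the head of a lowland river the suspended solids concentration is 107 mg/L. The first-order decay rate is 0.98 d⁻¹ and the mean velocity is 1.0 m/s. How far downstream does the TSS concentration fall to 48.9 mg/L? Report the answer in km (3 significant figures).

69.0 km

From C = C₀·e^(−kt), t = ln(C₀/C)/k = ln(107/48.9)/0.98 = 0.7831/0.98 = 0.799 d.
Distance = v·t = 1.0 m/s × 6.904e+04 s = 6.904e+04 m = 69.04 km.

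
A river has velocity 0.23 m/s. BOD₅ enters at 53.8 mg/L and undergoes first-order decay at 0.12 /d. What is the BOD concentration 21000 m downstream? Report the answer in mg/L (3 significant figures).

Travel time t = 21000 m / 0.23 m/s = 2.1e+04/0.23 = 9.13e+04 s = 1.057 d.
First-order decay: C = 53.8·exp(−0.12·1.057) = 53.8·0.8809 = 47.39 mg/L.

47.4 mg/L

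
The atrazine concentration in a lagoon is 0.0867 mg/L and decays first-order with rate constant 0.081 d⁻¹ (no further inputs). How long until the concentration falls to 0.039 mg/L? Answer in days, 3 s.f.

t = ln(C₀/C)/k = ln(0.0867/0.039)/0.081 = 0.7989/0.081 = 9.863 d.

9.86 d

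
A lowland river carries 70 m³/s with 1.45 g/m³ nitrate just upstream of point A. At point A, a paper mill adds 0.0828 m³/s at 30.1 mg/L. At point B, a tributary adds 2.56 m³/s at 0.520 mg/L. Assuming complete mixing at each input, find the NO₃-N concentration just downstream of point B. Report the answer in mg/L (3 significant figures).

1.45 mg/L

After input A: C = (70·1.45 + 0.0828·30.1) / 70.08 = 1.484 mg/L.
After input B: C = (70.08·1.484 + 2.56·0.52) / 72.64 = 1.45 mg/L.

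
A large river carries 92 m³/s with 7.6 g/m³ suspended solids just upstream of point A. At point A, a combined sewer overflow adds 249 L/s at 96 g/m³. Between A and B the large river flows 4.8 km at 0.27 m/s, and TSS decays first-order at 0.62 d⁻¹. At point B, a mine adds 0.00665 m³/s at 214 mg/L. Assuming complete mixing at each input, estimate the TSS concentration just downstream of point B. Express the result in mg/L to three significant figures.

6.91 mg/L

249 L/s = 0.249 m³/s.
After input A: C = (92·7.6 + 0.249·96) / 92.25 = 7.839 mg/L.
Over the 4.8 km reach to input B (t = 1.778e+04 s = 0.2058 d), decay gives C = 7.839·exp(−0.62·0.2058) = 6.9 mg/L.
After input B: C = (92.25·6.9 + 0.00665·214) / 92.26 = 6.915 mg/L.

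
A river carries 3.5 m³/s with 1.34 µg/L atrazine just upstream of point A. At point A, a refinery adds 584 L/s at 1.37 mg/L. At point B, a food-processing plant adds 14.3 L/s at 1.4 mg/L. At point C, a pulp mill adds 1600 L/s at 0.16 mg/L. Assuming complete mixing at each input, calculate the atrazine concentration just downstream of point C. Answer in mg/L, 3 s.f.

1.34 µg/L = 0.00134 mg/L.
584 L/s = 0.584 m³/s.
After input A: C = (3.5·0.00134 + 0.584·1.37) / 4.084 = 0.1971 mg/L.
14.3 L/s = 0.0143 m³/s.
After input B: C = (4.084·0.1971 + 0.0143·1.4) / 4.098 = 0.2013 mg/L.
1600 L/s = 1.6 m³/s.
After input C: C = (4.098·0.2013 + 1.6·0.16) / 5.698 = 0.1897 mg/L.

0.190 mg/L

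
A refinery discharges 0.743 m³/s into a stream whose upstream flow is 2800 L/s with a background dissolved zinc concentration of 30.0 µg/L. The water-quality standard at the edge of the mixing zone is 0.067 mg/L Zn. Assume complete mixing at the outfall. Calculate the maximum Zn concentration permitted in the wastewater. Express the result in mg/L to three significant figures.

2800 L/s = 2.8 m³/s.
30.0 µg/L = 0.03 mg/L.
Mass balance: 0.067·3.543 = 0.743·Cₑ + 2.8·0.03.
Cₑ = (0.2374 − 0.084) / 0.743 = 0.2064 mg/L.

0.206 mg/L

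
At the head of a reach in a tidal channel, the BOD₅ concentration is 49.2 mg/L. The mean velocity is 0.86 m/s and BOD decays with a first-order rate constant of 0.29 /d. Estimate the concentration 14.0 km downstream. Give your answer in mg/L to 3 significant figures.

46.6 mg/L

Travel time t = 14.0 km / 0.86 m/s = 1.4e+04/0.86 = 1.628e+04 s = 0.1884 d.
First-order decay: C = 49.2·exp(−0.29·0.1884) = 49.2·0.9468 = 46.58 mg/L.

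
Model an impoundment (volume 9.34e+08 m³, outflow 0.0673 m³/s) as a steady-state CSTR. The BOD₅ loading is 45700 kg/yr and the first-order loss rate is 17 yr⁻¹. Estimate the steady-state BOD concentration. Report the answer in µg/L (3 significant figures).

2.88 µg/L

Outflow Q = 0.0673 m³/s × 3.156e+07 s/yr = 2.124e+06 m³/yr.
Steady-state CSTR mass balance: W = Q·C + k·V·C, so C = W/(Q + kV).
Q + kV = 2.124e+06 + 17·9.34e+08 = 1.588e+10 m³/yr.
C = 45700/1.588e+10 = 2.878e-06 kg/m³ = 0.002878 mg/L = 2.878 µg/L.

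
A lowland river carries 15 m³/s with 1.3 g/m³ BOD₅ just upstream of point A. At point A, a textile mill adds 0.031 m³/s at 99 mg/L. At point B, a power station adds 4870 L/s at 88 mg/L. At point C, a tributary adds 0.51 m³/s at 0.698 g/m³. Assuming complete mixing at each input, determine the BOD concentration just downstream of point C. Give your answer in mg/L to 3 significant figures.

22.1 mg/L

After input A: C = (15·1.3 + 0.031·99) / 15.03 = 1.501 mg/L.
4870 L/s = 4.87 m³/s.
After input B: C = (15.03·1.501 + 4.87·88) / 19.9 = 22.67 mg/L.
After input C: C = (19.9·22.67 + 0.51·0.698) / 20.41 = 22.12 mg/L.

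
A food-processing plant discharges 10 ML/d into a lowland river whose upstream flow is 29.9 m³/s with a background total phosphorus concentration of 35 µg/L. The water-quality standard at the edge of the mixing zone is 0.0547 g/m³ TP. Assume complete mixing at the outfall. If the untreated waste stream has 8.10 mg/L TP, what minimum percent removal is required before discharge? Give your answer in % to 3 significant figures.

36.5 %

10 ML/d = 0.1157 m³/s.
35 µg/L = 0.035 mg/L.
Mass balance: 0.0547·30.02 = 0.1157·Cₑ + 29.9·0.035.
Cₑ = (1.642 − 1.046) / 0.1157 = 5.144 mg/L.
Required removal = 1 − 5.144/8.10 = 36.49 %.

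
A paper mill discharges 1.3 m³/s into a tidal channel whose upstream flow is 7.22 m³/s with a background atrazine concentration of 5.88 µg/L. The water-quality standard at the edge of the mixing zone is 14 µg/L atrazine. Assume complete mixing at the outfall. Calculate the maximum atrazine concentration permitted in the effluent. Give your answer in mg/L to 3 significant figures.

5.88 µg/L = 0.00588 mg/L.
14 µg/L = 0.014 mg/L.
Mass balance: 0.014·8.52 = 1.3·Cₑ + 7.22·0.00588.
Cₑ = (0.1193 − 0.04245) / 1.3 = 0.0591 mg/L.

0.0591 mg/L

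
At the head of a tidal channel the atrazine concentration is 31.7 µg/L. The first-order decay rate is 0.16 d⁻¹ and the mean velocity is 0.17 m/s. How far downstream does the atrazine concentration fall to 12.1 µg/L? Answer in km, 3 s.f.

88.4 km

From C = C₀·e^(−kt), t = ln(C₀/C)/k = ln(31.7/12.1)/0.16 = 0.9631/0.16 = 6.019 d.
Distance = v·t = 0.17 m/s × 5.201e+05 s = 8.841e+04 m = 88.41 km.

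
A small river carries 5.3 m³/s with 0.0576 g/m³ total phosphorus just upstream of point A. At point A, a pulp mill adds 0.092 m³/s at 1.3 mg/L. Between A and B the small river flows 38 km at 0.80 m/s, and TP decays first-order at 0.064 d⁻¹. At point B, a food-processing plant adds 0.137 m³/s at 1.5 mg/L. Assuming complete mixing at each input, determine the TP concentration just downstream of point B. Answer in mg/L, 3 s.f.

After input A: C = (5.3·0.0576 + 0.092·1.3) / 5.392 = 0.0788 mg/L.
Over the 38 km reach to input B (t = 4.75e+04 s = 0.5498 d), decay gives C = 0.0788·exp(−0.064·0.5498) = 0.07607 mg/L.
After input B: C = (5.392·0.07607 + 0.137·1.5) / 5.529 = 0.1114 mg/L.

0.111 mg/L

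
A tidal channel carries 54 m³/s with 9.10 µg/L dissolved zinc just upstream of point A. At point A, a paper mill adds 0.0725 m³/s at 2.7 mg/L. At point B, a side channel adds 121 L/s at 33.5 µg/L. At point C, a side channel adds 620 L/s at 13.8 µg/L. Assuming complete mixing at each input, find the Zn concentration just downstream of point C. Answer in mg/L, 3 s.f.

9.10 µg/L = 0.0091 mg/L.
After input A: C = (54·0.0091 + 0.0725·2.7) / 54.07 = 0.01271 mg/L.
121 L/s = 0.121 m³/s.
33.5 µg/L = 0.0335 mg/L.
After input B: C = (54.07·0.01271 + 0.121·0.0335) / 54.19 = 0.01275 mg/L.
620 L/s = 0.62 m³/s.
13.8 µg/L = 0.0138 mg/L.
After input C: C = (54.19·0.01275 + 0.62·0.0138) / 54.81 = 0.01277 mg/L.

0.0128 mg/L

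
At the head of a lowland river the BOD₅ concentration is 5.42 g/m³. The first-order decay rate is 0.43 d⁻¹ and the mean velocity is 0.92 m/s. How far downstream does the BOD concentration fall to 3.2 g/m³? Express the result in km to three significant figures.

97.4 km

From C = C₀·e^(−kt), t = ln(C₀/C)/k = ln(5.42/3.2)/0.43 = 0.5269/0.43 = 1.225 d.
Distance = v·t = 0.92 m/s × 1.059e+05 s = 9.741e+04 m = 97.41 km.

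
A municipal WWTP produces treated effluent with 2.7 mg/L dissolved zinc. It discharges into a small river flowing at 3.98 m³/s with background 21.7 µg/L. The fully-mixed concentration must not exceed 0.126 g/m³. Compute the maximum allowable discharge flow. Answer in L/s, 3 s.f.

21.7 µg/L = 0.0217 mg/L.
Mass balance at complete mixing: C_std·(Q_w + Q_r) = Q_w·C_e + Q_r·C_b.
Rearranging, Q_w = Q_r·(C_std − C_b)/(C_e − C_std) = 3.98·(0.126 − 0.0217) / (2.7 − 0.126) = 0.1613 m³/s.
= 161.3 L/s.

161 L/s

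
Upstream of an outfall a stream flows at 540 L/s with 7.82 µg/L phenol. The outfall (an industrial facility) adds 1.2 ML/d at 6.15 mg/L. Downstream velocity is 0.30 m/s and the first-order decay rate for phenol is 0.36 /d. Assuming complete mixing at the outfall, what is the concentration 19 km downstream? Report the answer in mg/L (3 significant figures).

1.2 ML/d = 0.01389 m³/s.
540 L/s = 0.54 m³/s.
7.82 µg/L = 0.00782 mg/L.
After complete mixing, C₀ = (0.01389·6.15 + 0.54·0.00782) / 0.5539 = 0.1618 mg/L.
Travel time t = 1.9e+04 m / 0.30 m/s = 6.333e+04 s = 0.733 d.
C = 0.1618·exp(−0.36·0.733) = 0.1618·0.7681 = 0.1243 mg/L.

0.124 mg/L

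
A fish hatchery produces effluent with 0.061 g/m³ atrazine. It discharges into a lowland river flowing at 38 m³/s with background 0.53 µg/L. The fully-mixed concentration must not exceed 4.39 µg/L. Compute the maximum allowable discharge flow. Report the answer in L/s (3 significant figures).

2590 L/s

0.53 µg/L = 0.00053 mg/L.
4.39 µg/L = 0.00439 mg/L.
Mass balance at complete mixing: C_std·(Q_w + Q_r) = Q_w·C_e + Q_r·C_b.
Rearranging, Q_w = Q_r·(C_std − C_b)/(C_e − C_std) = 38·(0.00439 − 0.00053) / (0.061 − 0.00439) = 2.591 m³/s.
= 2591 L/s.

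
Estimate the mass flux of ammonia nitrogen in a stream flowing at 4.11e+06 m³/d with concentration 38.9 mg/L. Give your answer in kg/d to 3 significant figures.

160000 kg/d

4.11e+06 m³/d = 47.57 m³/s.
Mass flux = Q·C = 47.57 m³/s × 38.9 g/m³ = 1850 g/s.
= 1850 g/s × 86.4 = 1.599e+05 kg/d.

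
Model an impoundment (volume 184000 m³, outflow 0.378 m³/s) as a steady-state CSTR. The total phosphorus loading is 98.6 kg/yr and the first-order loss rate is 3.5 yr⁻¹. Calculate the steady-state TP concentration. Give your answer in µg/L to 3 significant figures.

7.84 µg/L

Outflow Q = 0.378 m³/s × 3.156e+07 s/yr = 1.193e+07 m³/yr.
Steady-state CSTR mass balance: W = Q·C + k·V·C, so C = W/(Q + kV).
Q + kV = 1.193e+07 + 3.5·184000 = 1.257e+07 m³/yr.
C = 98.6/1.257e+07 = 7.842e-06 kg/m³ = 0.007842 mg/L = 7.842 µg/L.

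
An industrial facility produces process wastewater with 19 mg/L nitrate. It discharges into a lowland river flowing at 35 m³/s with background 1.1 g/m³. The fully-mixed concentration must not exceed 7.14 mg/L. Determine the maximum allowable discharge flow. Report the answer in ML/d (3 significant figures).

1540 ML/d

Mass balance at complete mixing: C_std·(Q_w + Q_r) = Q_w·C_e + Q_r·C_b.
Rearranging, Q_w = Q_r·(C_std − C_b)/(C_e − C_std) = 35·(7.14 − 1.1) / (19 − 7.14) = 17.82 m³/s.
= 1540 ML/d.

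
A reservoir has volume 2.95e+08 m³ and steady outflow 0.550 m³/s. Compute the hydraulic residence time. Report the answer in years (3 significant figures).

17.0 yr

Q = 0.550 m³/s × 3.156e+07 s/yr = 1.736e+07 m³/yr.
Hydraulic residence time τ = V/Q = 2.95e+08/1.736e+07 = 17 yr.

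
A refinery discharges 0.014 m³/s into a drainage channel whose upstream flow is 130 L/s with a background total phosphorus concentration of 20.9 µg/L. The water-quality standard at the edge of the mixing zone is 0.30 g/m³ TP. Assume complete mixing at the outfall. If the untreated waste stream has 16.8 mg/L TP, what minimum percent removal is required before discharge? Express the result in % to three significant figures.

130 L/s = 0.13 m³/s.
20.9 µg/L = 0.0209 mg/L.
Mass balance: 0.3·0.144 = 0.014·Cₑ + 0.13·0.0209.
Cₑ = (0.0432 − 0.002717) / 0.014 = 2.892 mg/L.
Required removal = 1 − 2.892/16.8 = 82.79 %.

82.8 %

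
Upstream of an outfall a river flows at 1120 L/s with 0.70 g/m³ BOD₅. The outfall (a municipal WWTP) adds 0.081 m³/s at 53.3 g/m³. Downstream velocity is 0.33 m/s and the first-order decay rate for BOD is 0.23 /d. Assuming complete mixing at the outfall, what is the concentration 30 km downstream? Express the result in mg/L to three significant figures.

3.33 mg/L

1120 L/s = 1.12 m³/s.
After complete mixing, C₀ = (0.081·53.3 + 1.12·0.7) / 1.201 = 4.248 mg/L.
Travel time t = 3e+04 m / 0.33 m/s = 9.091e+04 s = 1.052 d.
C = 4.248·exp(−0.23·1.052) = 4.248·0.7851 = 3.335 mg/L.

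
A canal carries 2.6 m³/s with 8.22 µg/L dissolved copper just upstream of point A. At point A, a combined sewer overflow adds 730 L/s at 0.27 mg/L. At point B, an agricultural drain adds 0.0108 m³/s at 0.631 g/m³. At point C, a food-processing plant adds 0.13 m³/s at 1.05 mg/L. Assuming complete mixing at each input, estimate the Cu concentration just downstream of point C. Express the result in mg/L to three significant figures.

0.104 mg/L

8.22 µg/L = 0.00822 mg/L.
730 L/s = 0.73 m³/s.
After input A: C = (2.6·0.00822 + 0.73·0.27) / 3.33 = 0.06561 mg/L.
After input B: C = (3.33·0.06561 + 0.0108·0.631) / 3.341 = 0.06743 mg/L.
After input C: C = (3.341·0.06743 + 0.13·1.05) / 3.471 = 0.1042 mg/L.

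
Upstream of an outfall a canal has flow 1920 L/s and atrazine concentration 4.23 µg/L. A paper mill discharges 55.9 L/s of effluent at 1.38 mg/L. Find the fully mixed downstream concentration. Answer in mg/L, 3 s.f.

55.9 L/s = 0.0559 m³/s.
1920 L/s = 1.92 m³/s.
4.23 µg/L = 0.00423 mg/L.
Conservation of mass across the mixing zone: C = (0.0559·1.38 + 1.92·0.00423) / (0.0559 + 1.92) = 0.08526/1.976 = 0.04315 mg/L.

0.0432 mg/L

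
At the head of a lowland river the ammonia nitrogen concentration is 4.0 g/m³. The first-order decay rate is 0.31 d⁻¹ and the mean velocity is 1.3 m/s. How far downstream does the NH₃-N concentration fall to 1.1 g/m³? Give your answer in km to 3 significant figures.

468 km

From C = C₀·e^(−kt), t = ln(C₀/C)/k = ln(4.0/1.1)/0.31 = 1.291/0.31 = 4.164 d.
Distance = v·t = 1.3 m/s × 3.598e+05 s = 4.678e+05 m = 467.8 km.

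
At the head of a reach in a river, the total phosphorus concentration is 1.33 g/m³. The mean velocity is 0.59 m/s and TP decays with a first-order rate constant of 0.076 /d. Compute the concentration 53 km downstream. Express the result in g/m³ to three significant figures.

1.23 g/m³

Travel time t = 53 km / 0.59 m/s = 5.3e+04/0.59 = 8.983e+04 s = 1.04 d.
First-order decay: C = 1.33·exp(−0.076·1.04) = 1.33·0.924 = 1.229 g/m³.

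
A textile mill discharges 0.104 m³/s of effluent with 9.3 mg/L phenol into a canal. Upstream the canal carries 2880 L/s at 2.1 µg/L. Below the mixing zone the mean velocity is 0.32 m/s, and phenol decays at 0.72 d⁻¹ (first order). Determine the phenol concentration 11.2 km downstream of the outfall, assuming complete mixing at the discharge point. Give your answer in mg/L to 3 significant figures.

2880 L/s = 2.88 m³/s.
2.1 µg/L = 0.0021 mg/L.
After complete mixing, C₀ = (0.104·9.3 + 2.88·0.0021) / 2.984 = 0.3262 mg/L.
Travel time t = 1.12e+04 m / 0.32 m/s = 3.5e+04 s = 0.4051 d.
C = 0.3262·exp(−0.72·0.4051) = 0.3262·0.747 = 0.2436 mg/L.

0.244 mg/L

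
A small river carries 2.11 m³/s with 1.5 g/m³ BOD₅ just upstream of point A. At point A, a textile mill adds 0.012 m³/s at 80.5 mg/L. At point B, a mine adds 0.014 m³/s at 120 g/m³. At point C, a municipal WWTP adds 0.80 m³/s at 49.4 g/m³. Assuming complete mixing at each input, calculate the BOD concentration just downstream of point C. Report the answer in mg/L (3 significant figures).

15.4 mg/L

After input A: C = (2.11·1.5 + 0.012·80.5) / 2.122 = 1.947 mg/L.
After input B: C = (2.122·1.947 + 0.014·120) / 2.136 = 2.721 mg/L.
After input C: C = (2.136·2.721 + 0.8·49.4) / 2.936 = 15.44 mg/L.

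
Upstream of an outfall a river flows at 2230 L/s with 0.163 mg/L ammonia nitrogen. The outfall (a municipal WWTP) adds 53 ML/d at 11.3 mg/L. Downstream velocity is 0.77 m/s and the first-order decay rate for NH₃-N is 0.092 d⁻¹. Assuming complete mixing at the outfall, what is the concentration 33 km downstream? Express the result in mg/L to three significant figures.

53 ML/d = 0.6134 m³/s.
2230 L/s = 2.23 m³/s.
After complete mixing, C₀ = (0.6134·11.3 + 2.23·0.163) / 2.843 = 2.566 mg/L.
Travel time t = 3.3e+04 m / 0.77 m/s = 4.286e+04 s = 0.496 d.
C = 2.566·exp(−0.092·0.496) = 2.566·0.9554 = 2.451 mg/L.

2.45 mg/L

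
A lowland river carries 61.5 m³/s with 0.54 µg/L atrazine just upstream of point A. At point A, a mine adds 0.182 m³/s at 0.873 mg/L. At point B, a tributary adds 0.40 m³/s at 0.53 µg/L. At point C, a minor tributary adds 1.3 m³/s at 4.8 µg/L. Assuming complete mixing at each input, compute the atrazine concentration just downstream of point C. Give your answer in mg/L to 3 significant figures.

0.00313 mg/L

0.54 µg/L = 0.00054 mg/L.
After input A: C = (61.5·0.00054 + 0.182·0.873) / 61.68 = 0.003114 mg/L.
0.53 µg/L = 0.00053 mg/L.
After input B: C = (61.68·0.003114 + 0.4·0.00053) / 62.08 = 0.003098 mg/L.
4.8 µg/L = 0.0048 mg/L.
After input C: C = (62.08·0.003098 + 1.3·0.0048) / 63.38 = 0.003133 mg/L.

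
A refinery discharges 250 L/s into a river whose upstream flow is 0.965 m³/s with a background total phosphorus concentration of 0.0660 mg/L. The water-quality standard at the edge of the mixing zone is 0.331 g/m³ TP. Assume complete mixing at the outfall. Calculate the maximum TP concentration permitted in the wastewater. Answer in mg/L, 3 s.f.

250 L/s = 0.25 m³/s.
Mass balance: 0.331·1.215 = 0.25·Cₑ + 0.965·0.066.
Cₑ = (0.4022 − 0.06369) / 0.25 = 1.354 mg/L.

1.35 mg/L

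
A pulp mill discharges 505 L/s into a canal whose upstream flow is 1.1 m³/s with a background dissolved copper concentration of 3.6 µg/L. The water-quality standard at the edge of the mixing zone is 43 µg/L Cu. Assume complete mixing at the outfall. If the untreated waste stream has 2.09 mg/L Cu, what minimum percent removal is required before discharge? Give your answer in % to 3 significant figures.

505 L/s = 0.505 m³/s.
3.6 µg/L = 0.0036 mg/L.
43 µg/L = 0.043 mg/L.
Mass balance: 0.043·1.605 = 0.505·Cₑ + 1.1·0.0036.
Cₑ = (0.06902 − 0.00396) / 0.505 = 0.1288 mg/L.
Required removal = 1 − 0.1288/2.09 = 93.84 %.

93.8 %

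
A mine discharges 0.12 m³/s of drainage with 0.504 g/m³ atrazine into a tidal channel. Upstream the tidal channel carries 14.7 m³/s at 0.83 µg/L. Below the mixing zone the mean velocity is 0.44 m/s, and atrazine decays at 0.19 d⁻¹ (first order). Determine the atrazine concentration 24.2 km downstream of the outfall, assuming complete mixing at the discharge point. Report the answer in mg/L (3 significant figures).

0.00435 mg/L

0.83 µg/L = 0.00083 mg/L.
After complete mixing, C₀ = (0.12·0.504 + 14.7·0.00083) / 14.82 = 0.004904 mg/L.
Travel time t = 2.42e+04 m / 0.44 m/s = 5.5e+04 s = 0.6366 d.
C = 0.004904·exp(−0.19·0.6366) = 0.004904·0.8861 = 0.004346 mg/L.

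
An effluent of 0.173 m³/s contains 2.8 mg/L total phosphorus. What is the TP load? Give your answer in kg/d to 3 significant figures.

Mass flux = Q·C = 0.173 m³/s × 2.8 g/m³ = 0.4844 g/s.
= 0.4844 g/s × 86.4 = 41.85 kg/d.

41.9 kg/d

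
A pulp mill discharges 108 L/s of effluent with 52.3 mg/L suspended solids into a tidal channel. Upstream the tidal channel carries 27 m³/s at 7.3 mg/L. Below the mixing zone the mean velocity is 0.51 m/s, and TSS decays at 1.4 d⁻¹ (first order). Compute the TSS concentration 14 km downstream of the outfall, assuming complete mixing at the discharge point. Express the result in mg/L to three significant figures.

4.79 mg/L

108 L/s = 0.108 m³/s.
After complete mixing, C₀ = (0.108·52.3 + 27·7.3) / 27.11 = 7.479 mg/L.
Travel time t = 1.4e+04 m / 0.51 m/s = 2.745e+04 s = 0.3177 d.
C = 7.479·exp(−1.4·0.3177) = 7.479·0.6409 = 4.794 mg/L.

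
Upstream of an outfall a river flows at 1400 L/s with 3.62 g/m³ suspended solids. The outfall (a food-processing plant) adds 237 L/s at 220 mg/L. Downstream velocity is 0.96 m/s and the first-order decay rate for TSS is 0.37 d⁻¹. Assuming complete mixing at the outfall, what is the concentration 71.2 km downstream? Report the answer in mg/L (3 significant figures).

237 L/s = 0.237 m³/s.
1400 L/s = 1.4 m³/s.
After complete mixing, C₀ = (0.237·220 + 1.4·3.62) / 1.637 = 34.95 mg/L.
Travel time t = 7.12e+04 m / 0.96 m/s = 7.417e+04 s = 0.8584 d.
C = 34.95·exp(−0.37·0.8584) = 34.95·0.7279 = 25.44 mg/L.

25.4 mg/L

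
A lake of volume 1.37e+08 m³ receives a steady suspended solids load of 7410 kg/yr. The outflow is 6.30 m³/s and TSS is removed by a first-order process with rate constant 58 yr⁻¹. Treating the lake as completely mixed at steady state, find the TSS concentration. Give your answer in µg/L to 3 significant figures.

0.910 µg/L

Outflow Q = 6.30 m³/s × 3.156e+07 s/yr = 1.988e+08 m³/yr.
Steady-state CSTR mass balance: W = Q·C + k·V·C, so C = W/(Q + kV).
Q + kV = 1.988e+08 + 58·1.37e+08 = 8.145e+09 m³/yr.
C = 7410/8.145e+09 = 9.098e-07 kg/m³ = 0.0009098 mg/L = 0.9098 µg/L.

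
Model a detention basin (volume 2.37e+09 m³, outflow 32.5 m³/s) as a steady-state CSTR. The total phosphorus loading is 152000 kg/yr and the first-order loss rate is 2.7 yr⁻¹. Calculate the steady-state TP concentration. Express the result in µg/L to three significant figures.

20.5 µg/L

Outflow Q = 32.5 m³/s × 3.156e+07 s/yr = 1.026e+09 m³/yr.
Steady-state CSTR mass balance: W = Q·C + k·V·C, so C = W/(Q + kV).
Q + kV = 1.026e+09 + 2.7·2.37e+09 = 7.425e+09 m³/yr.
C = 152000/7.425e+09 = 2.047e-05 kg/m³ = 0.02047 mg/L = 20.47 µg/L.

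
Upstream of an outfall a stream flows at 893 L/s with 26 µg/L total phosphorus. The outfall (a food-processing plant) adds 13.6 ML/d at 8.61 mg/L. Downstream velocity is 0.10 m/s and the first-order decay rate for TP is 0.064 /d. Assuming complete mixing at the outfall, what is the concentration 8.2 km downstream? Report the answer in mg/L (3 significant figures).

1.24 mg/L

13.6 ML/d = 0.1574 m³/s.
893 L/s = 0.893 m³/s.
26 µg/L = 0.026 mg/L.
After complete mixing, C₀ = (0.1574·8.61 + 0.893·0.026) / 1.05 = 1.312 mg/L.
Travel time t = 8200 m / 0.10 m/s = 8.2e+04 s = 0.9491 d.
C = 1.312·exp(−0.064·0.9491) = 1.312·0.9411 = 1.235 mg/L.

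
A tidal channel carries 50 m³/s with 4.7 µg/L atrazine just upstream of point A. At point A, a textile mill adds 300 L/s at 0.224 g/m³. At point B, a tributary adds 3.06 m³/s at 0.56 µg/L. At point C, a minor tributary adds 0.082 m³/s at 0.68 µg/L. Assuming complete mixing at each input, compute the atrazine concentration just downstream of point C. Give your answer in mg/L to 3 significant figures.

4.7 µg/L = 0.0047 mg/L.
300 L/s = 0.3 m³/s.
After input A: C = (50·0.0047 + 0.3·0.224) / 50.3 = 0.006008 mg/L.
0.56 µg/L = 0.00056 mg/L.
After input B: C = (50.3·0.006008 + 3.06·0.00056) / 53.36 = 0.005696 mg/L.
0.68 µg/L = 0.00068 mg/L.
After input C: C = (53.36·0.005696 + 0.082·0.00068) / 53.44 = 0.005688 mg/L.

0.00569 mg/L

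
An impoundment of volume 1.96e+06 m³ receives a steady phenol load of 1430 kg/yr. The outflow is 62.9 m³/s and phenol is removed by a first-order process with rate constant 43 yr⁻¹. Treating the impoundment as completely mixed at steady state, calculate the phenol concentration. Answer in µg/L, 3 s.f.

0.691 µg/L

Outflow Q = 62.9 m³/s × 3.156e+07 s/yr = 1.985e+09 m³/yr.
Steady-state CSTR mass balance: W = Q·C + k·V·C, so C = W/(Q + kV).
Q + kV = 1.985e+09 + 43·1.96e+06 = 2.069e+09 m³/yr.
C = 1430/2.069e+09 = 6.911e-07 kg/m³ = 0.0006911 mg/L = 0.6911 µg/L.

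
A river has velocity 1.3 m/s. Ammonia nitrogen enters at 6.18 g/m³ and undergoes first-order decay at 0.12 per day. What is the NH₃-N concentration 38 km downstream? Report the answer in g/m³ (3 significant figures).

Travel time t = 38 km / 1.3 m/s = 3.8e+04/1.3 = 2.923e+04 s = 0.3383 d.
First-order decay: C = 6.18·exp(−0.12·0.3383) = 6.18·0.9602 = 5.934 g/m³.

5.93 g/m³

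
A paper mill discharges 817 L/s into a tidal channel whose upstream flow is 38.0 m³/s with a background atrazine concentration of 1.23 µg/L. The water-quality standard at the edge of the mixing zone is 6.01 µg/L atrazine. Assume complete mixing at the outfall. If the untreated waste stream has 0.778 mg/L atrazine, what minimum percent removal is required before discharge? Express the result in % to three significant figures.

70.7 %

817 L/s = 0.817 m³/s.
1.23 µg/L = 0.00123 mg/L.
6.01 µg/L = 0.00601 mg/L.
Mass balance: 0.00601·38.82 = 0.817·Cₑ + 38·0.00123.
Cₑ = (0.2333 − 0.04674) / 0.817 = 0.2283 mg/L.
Required removal = 1 − 0.2283/0.778 = 70.65 %.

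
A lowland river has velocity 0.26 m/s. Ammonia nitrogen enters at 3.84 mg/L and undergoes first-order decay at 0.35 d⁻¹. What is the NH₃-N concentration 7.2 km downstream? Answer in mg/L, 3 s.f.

3.43 mg/L

Travel time t = 7.2 km / 0.26 m/s = 7200/0.26 = 2.769e+04 s = 0.3205 d.
First-order decay: C = 3.84·exp(−0.35·0.3205) = 3.84·0.8939 = 3.433 mg/L.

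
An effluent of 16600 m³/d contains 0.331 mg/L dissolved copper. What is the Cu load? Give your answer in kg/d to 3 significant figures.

16600 m³/d = 0.1921 m³/s.
Mass flux = Q·C = 0.1921 m³/s × 0.331 g/m³ = 0.06359 g/s.
= 0.06359 g/s × 86.4 = 5.495 kg/d.

5.49 kg/d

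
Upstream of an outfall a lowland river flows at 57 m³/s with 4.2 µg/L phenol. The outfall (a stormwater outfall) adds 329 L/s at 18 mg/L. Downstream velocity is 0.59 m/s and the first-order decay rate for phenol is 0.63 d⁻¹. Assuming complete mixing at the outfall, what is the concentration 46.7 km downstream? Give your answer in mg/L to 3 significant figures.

0.0603 mg/L

329 L/s = 0.329 m³/s.
4.2 µg/L = 0.0042 mg/L.
After complete mixing, C₀ = (0.329·18 + 57·0.0042) / 57.33 = 0.1075 mg/L.
Travel time t = 4.67e+04 m / 0.59 m/s = 7.915e+04 s = 0.9161 d.
C = 0.1075·exp(−0.63·0.9161) = 0.1075·0.5615 = 0.06035 mg/L.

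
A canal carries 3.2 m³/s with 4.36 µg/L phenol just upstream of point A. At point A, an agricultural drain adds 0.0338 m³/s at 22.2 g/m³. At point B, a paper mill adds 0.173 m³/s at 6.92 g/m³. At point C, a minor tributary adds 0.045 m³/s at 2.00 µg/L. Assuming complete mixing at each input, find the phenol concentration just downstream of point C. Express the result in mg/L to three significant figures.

4.36 µg/L = 0.00436 mg/L.
After input A: C = (3.2·0.00436 + 0.0338·22.2) / 3.234 = 0.2364 mg/L.
After input B: C = (3.234·0.2364 + 0.173·6.92) / 3.407 = 0.5758 mg/L.
2.00 µg/L = 0.002 mg/L.
After input C: C = (3.407·0.5758 + 0.045·0.002) / 3.452 = 0.5683 mg/L.

0.568 mg/L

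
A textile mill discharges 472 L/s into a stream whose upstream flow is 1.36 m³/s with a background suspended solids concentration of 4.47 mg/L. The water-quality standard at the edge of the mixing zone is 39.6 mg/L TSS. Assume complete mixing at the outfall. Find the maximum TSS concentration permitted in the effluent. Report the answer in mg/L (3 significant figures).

141 mg/L

472 L/s = 0.472 m³/s.
Mass balance: 39.6·1.832 = 0.472·Cₑ + 1.36·4.47.
Cₑ = (72.55 − 6.079) / 0.472 = 140.8 mg/L.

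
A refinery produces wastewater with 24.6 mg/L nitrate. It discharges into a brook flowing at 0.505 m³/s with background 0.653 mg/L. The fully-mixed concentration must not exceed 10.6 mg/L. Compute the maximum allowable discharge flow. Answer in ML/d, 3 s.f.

Mass balance at complete mixing: C_std·(Q_w + Q_r) = Q_w·C_e + Q_r·C_b.
Rearranging, Q_w = Q_r·(C_std − C_b)/(C_e − C_std) = 0.505·(10.6 − 0.653) / (24.6 − 10.6) = 0.3588 m³/s.
= 31 ML/d.

31.0 ML/d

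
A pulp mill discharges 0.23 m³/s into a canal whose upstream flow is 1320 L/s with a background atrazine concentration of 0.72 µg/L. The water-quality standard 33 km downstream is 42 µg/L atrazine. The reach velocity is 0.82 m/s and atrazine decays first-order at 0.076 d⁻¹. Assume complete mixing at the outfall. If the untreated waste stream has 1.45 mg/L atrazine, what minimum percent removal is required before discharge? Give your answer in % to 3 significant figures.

1320 L/s = 1.32 m³/s.
0.72 µg/L = 0.00072 mg/L.
42 µg/L = 0.042 mg/L.
Travel time to the compliance point: t = 3.3e+04/0.82 = 4.024e+04 s = 0.4658 d; decay factor exp(−0.076·0.4658) = 0.9652.
So the concentration just after mixing may be at most 0.042/0.9652 = 0.04351 mg/L.
Mass balance: 0.04351·1.55 = 0.23·Cₑ + 1.32·0.00072.
Cₑ = (0.06745 − 0.0009504) / 0.23 = 0.2891 mg/L.
Required removal = 1 − 0.2891/1.45 = 80.06 %.

80.1 %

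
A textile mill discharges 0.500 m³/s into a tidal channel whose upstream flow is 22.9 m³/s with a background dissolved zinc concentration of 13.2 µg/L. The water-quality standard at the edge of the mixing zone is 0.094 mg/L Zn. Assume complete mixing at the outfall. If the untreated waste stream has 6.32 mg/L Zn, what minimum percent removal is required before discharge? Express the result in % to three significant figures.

40.0 %

13.2 µg/L = 0.0132 mg/L.
Mass balance: 0.094·23.4 = 0.5·Cₑ + 22.9·0.0132.
Cₑ = (2.2 − 0.3023) / 0.5 = 3.795 mg/L.
Required removal = 1 − 3.795/6.32 = 39.96 %.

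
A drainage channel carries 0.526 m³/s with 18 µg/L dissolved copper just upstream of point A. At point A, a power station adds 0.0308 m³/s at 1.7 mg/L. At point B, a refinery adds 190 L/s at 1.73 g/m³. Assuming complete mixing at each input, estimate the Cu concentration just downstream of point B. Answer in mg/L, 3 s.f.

18 µg/L = 0.018 mg/L.
After input A: C = (0.526·0.018 + 0.0308·1.7) / 0.5568 = 0.111 mg/L.
190 L/s = 0.19 m³/s.
After input B: C = (0.5568·0.111 + 0.19·1.73) / 0.7468 = 0.5229 mg/L.

0.523 mg/L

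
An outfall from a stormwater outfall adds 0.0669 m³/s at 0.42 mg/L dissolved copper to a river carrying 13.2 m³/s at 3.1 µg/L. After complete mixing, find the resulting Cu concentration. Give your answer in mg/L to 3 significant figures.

0.00520 mg/L

3.1 µg/L = 0.0031 mg/L.
Conservation of mass across the mixing zone: C = (0.0669·0.42 + 13.2·0.0031) / (0.0669 + 13.2) = 0.06902/13.27 = 0.005202 mg/L.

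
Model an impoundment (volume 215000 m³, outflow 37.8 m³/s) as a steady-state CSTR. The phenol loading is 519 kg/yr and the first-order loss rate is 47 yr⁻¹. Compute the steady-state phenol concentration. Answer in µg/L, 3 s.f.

Outflow Q = 37.8 m³/s × 3.156e+07 s/yr = 1.193e+09 m³/yr.
Steady-state CSTR mass balance: W = Q·C + k·V·C, so C = W/(Q + kV).
Q + kV = 1.193e+09 + 47·215000 = 1.203e+09 m³/yr.
C = 519/1.203e+09 = 4.314e-07 kg/m³ = 0.0004314 mg/L = 0.4314 µg/L.

0.431 µg/L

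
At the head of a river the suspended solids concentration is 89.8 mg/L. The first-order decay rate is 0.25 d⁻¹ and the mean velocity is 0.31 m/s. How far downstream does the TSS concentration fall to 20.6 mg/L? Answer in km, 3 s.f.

From C = C₀·e^(−kt), t = ln(C₀/C)/k = ln(89.8/20.6)/0.25 = 1.472/0.25 = 5.889 d.
Distance = v·t = 0.31 m/s × 5.088e+05 s = 1.577e+05 m = 157.7 km.

158 km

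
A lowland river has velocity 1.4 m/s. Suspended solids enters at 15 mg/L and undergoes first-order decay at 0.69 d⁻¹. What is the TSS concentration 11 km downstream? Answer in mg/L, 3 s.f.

14.1 mg/L

Travel time t = 11 km / 1.4 m/s = 1.1e+04/1.4 = 7857 s = 0.09094 d.
First-order decay: C = 15·exp(−0.69·0.09094) = 15·0.9392 = 14.09 mg/L.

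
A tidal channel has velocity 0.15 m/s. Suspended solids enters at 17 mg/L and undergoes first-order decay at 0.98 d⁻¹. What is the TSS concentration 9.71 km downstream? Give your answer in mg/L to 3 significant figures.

8.16 mg/L

Travel time t = 9.71 km / 0.15 m/s = 9710/0.15 = 6.473e+04 s = 0.7492 d.
First-order decay: C = 17·exp(−0.98·0.7492) = 17·0.4799 = 8.158 mg/L.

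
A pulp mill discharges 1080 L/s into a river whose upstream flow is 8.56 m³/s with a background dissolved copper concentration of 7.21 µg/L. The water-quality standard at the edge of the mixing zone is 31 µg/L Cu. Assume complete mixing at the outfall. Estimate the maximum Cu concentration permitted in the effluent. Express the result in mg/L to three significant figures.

1080 L/s = 1.08 m³/s.
7.21 µg/L = 0.00721 mg/L.
31 µg/L = 0.031 mg/L.
Mass balance: 0.031·9.64 = 1.08·Cₑ + 8.56·0.00721.
Cₑ = (0.2988 − 0.06172) / 1.08 = 0.2196 mg/L.

0.220 mg/L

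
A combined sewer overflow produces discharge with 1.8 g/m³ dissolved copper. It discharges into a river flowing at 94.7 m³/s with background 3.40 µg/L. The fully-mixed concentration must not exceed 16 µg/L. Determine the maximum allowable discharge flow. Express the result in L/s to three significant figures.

3.40 µg/L = 0.0034 mg/L.
16 µg/L = 0.016 mg/L.
Mass balance at complete mixing: C_std·(Q_w + Q_r) = Q_w·C_e + Q_r·C_b.
Rearranging, Q_w = Q_r·(C_std − C_b)/(C_e − C_std) = 94.7·(0.016 − 0.0034) / (1.8 − 0.016) = 0.6688 m³/s.
= 668.8 L/s.

669 L/s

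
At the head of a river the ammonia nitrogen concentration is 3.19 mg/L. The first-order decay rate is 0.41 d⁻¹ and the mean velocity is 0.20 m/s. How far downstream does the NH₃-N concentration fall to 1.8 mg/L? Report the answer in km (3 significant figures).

From C = C₀·e^(−kt), t = ln(C₀/C)/k = ln(3.19/1.8)/0.41 = 0.5722/0.41 = 1.396 d.
Distance = v·t = 0.20 m/s × 1.206e+05 s = 2.412e+04 m = 24.12 km.

24.1 km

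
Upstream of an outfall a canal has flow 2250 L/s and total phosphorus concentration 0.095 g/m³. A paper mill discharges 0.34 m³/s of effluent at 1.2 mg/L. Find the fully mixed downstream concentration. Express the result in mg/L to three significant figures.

0.240 mg/L

2250 L/s = 2.25 m³/s.
By mass balance at complete mixing, C = (0.34·1.2 + 2.25·0.095) / (0.34 + 2.25) = 0.6218/2.59 = 0.2401 mg/L.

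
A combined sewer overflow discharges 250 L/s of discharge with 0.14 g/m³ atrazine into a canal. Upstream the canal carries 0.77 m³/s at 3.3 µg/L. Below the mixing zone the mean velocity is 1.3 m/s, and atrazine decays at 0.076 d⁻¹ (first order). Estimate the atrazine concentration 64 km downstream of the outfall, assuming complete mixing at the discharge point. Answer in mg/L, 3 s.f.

250 L/s = 0.25 m³/s.
3.3 µg/L = 0.0033 mg/L.
After complete mixing, C₀ = (0.25·0.14 + 0.77·0.0033) / 1.02 = 0.0368 mg/L.
Travel time t = 6.4e+04 m / 1.3 m/s = 4.923e+04 s = 0.5698 d.
C = 0.0368·exp(−0.076·0.5698) = 0.0368·0.9576 = 0.03525 mg/L.

0.0352 mg/L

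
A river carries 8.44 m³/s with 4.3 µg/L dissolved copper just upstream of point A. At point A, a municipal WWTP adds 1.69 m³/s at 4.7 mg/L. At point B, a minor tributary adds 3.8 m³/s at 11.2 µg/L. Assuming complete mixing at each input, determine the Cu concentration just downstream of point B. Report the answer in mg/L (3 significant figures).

0.576 mg/L

4.3 µg/L = 0.0043 mg/L.
After input A: C = (8.44·0.0043 + 1.69·4.7) / 10.13 = 0.7877 mg/L.
11.2 µg/L = 0.0112 mg/L.
After input B: C = (10.13·0.7877 + 3.8·0.0112) / 13.93 = 0.5759 mg/L.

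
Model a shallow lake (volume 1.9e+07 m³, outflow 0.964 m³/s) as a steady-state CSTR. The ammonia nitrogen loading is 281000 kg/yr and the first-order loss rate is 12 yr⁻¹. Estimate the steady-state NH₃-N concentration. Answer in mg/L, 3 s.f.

1.09 mg/L

Outflow Q = 0.964 m³/s × 3.156e+07 s/yr = 3.042e+07 m³/yr.
Steady-state CSTR mass balance: W = Q·C + k·V·C, so C = W/(Q + kV).
Q + kV = 3.042e+07 + 12·1.9e+07 = 2.584e+08 m³/yr.
C = 281000/2.584e+08 = 0.001087 kg/m³ = 1.087 mg/L.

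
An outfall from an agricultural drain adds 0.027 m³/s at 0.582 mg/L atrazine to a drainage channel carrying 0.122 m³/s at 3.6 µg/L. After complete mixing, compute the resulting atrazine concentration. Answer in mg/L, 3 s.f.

3.6 µg/L = 0.0036 mg/L.
Conservation of mass across the mixing zone: C = (0.027·0.582 + 0.122·0.0036) / (0.027 + 0.122) = 0.01615/0.149 = 0.1084 mg/L.

0.108 mg/L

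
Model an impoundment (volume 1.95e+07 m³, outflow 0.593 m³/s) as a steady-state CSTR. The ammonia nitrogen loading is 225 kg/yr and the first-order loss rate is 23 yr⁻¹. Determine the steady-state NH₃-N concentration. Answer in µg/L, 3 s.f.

Outflow Q = 0.593 m³/s × 3.156e+07 s/yr = 1.871e+07 m³/yr.
Steady-state CSTR mass balance: W = Q·C + k·V·C, so C = W/(Q + kV).
Q + kV = 1.871e+07 + 23·1.95e+07 = 4.672e+08 m³/yr.
C = 225/4.672e+08 = 4.816e-07 kg/m³ = 0.0004816 mg/L = 0.4816 µg/L.

0.482 µg/L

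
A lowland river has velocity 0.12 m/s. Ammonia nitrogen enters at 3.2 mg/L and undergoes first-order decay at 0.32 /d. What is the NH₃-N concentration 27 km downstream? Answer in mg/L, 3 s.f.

1.39 mg/L

Travel time t = 27 km / 0.12 m/s = 2.7e+04/0.12 = 2.25e+05 s = 2.604 d.
First-order decay: C = 3.2·exp(−0.32·2.604) = 3.2·0.4346 = 1.391 mg/L.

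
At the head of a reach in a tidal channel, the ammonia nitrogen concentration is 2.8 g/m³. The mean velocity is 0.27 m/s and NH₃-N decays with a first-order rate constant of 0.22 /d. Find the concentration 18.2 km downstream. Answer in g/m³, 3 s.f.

2.36 g/m³

Travel time t = 18.2 km / 0.27 m/s = 1.82e+04/0.27 = 6.741e+04 s = 0.7802 d.
First-order decay: C = 2.8·exp(−0.22·0.7802) = 2.8·0.8423 = 2.358 g/m³.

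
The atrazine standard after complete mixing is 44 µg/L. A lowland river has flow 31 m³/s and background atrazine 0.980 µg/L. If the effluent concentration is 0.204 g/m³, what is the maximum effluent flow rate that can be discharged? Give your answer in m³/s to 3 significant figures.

0.980 µg/L = 0.00098 mg/L.
44 µg/L = 0.044 mg/L.
Mass balance at complete mixing: C_std·(Q_w + Q_r) = Q_w·C_e + Q_r·C_b.
Rearranging, Q_w = Q_r·(C_std − C_b)/(C_e − C_std) = 31·(0.044 − 0.00098) / (0.204 − 0.044) = 8.335 m³/s.

8.34 m³/s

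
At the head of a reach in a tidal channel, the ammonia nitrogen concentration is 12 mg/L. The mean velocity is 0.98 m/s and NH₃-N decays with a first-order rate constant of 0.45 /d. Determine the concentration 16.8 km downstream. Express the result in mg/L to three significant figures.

Travel time t = 16.8 km / 0.98 m/s = 1.68e+04/0.98 = 1.714e+04 s = 0.1984 d.
First-order decay: C = 12·exp(−0.45·0.1984) = 12·0.9146 = 10.98 mg/L.

11.0 mg/L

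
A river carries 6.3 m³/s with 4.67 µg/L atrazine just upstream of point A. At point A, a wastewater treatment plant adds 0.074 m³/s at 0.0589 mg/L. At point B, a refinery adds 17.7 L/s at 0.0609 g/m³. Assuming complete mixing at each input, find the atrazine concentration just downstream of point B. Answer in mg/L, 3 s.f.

0.00545 mg/L

4.67 µg/L = 0.00467 mg/L.
After input A: C = (6.3·0.00467 + 0.074·0.0589) / 6.374 = 0.0053 mg/L.
17.7 L/s = 0.0177 m³/s.
After input B: C = (6.374·0.0053 + 0.0177·0.0609) / 6.392 = 0.005454 mg/L.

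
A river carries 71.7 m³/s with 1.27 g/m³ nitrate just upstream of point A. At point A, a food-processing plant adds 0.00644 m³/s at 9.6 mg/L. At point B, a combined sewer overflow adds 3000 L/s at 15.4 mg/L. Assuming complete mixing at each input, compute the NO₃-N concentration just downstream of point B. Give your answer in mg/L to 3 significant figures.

1.84 mg/L

After input A: C = (71.7·1.27 + 0.00644·9.6) / 71.71 = 1.271 mg/L.
3000 L/s = 3 m³/s.
After input B: C = (71.71·1.271 + 3·15.4) / 74.71 = 1.838 mg/L.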